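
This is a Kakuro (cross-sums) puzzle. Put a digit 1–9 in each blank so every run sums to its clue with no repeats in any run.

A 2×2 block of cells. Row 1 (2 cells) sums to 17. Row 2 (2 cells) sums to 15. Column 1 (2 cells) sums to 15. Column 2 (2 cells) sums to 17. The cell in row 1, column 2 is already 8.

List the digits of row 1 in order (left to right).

17 in 2 cells must be {8,9}.
(1,1) = 17 − 8 = 9 completes the 17 across.
(2,1) = 15 − 9 = 6 completes the 15 down.
(2,2) = 15 − 6 = 9 completes the 15 across.

9 8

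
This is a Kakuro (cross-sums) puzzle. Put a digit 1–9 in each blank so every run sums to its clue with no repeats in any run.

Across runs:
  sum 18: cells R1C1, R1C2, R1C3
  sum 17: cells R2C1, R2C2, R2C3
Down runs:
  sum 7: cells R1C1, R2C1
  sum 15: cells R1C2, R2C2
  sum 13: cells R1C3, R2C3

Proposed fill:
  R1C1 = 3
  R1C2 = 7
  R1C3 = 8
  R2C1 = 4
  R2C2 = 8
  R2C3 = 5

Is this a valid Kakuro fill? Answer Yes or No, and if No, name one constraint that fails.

Across: 3+7+8=18; 4+8+5=17. Down: 3+4=7; 7+8=15; 8+5=13. No digit repeats within any run.

Yes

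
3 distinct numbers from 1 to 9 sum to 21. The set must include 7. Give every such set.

3 distinct digits from 1–9 sum between 6 and 24.
Keeping only sets containing 7.

{5,7,9}; {6,7,8}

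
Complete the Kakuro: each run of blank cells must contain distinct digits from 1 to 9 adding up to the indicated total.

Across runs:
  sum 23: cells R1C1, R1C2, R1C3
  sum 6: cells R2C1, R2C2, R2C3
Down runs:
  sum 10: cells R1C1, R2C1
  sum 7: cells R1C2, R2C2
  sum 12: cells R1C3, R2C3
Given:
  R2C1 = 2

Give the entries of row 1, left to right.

23 in 3 cells must be {6,8,9}; 6 in 3 cells must be {1,2,3}.
R1C1 = 10 − 2 = 8 completes the 10 down.
R1C2 = 6: the only remaining digit allowed by both the 23 across and the 7 down.
R1C3 = 23 − 14 = 9 completes the 23 across.
R2C2 = 7 − 6 = 1 completes the 7 down.
R2C3 = 6 − 3 = 3 completes the 6 across.

8 6 9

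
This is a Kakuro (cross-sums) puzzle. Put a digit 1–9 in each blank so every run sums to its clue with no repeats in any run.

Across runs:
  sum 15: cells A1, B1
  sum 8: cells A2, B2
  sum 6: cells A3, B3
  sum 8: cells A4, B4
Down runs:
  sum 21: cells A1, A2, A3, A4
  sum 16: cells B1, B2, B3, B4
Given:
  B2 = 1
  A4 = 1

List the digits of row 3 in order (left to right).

A2 = 8 − 1 = 7 completes the 8 across.
B4 = 8 − 1 = 7 completes the 8 across.
Given what's placed, B1 must be 6 to fit the 15 across and 16 down.
B3 = 16 − 14 = 2 completes the 16 down.
A1 = 15 − 6 = 9 completes the 15 across.
A3 = 6 − 2 = 4 completes the 6 across.

4, 2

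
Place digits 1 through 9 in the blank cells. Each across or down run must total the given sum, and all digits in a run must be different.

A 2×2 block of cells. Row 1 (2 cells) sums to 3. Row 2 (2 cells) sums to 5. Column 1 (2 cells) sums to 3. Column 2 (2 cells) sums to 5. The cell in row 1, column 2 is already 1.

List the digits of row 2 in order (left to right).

1 4

3 in 2 cells must be {1,2}.
(1,1) = 3 − 1 = 2 completes the 3 across.
(2,1) = 3 − 2 = 1 completes the 3 down.
(2,2) = 5 − 1 = 4 completes the 5 across.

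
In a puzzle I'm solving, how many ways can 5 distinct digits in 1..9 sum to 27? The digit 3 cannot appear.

5 distinct digits from 1–9 sum between 15 and 35.
Dropping sets that contain 3.
Enumerating: {1,2,7,8,9}, {1,4,5,8,9}, {1,4,6,7,9}, {1,5,6,7,8}, {2,4,5,7,9}, {2,4,6,7,8}.

6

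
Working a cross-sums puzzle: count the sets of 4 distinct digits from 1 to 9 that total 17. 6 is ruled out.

4 distinct digits from 1–9 sum between 10 and 30.
Dropping sets that contain 6.
Enumerating: {1,2,5,9}, {1,3,4,9}, {1,3,5,8}, {1,4,5,7}, {2,3,4,8}, {2,3,5,7}.

6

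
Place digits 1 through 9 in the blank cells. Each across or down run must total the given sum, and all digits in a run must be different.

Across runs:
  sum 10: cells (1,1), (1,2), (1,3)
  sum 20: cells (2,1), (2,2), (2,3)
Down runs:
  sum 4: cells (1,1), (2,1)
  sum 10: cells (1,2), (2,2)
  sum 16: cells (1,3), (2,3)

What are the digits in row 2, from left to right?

4 in 2 cells must be {1,3}; 16 in 2 cells must be {7,9}.
The 10 across and the 16 down share only 7, so (1,3) = 7.
The 20 across and the 4 down share only 3, so (2,1) = 3.
(2,3) = 16 − 7 = 9 completes the 16 down.
(1,1) = 4 − 3 = 1 completes the 4 down.
(1,2) = 10 − 8 = 2 completes the 10 across.
(2,2) = 20 − 12 = 8 completes the 20 across.

3, 8, 9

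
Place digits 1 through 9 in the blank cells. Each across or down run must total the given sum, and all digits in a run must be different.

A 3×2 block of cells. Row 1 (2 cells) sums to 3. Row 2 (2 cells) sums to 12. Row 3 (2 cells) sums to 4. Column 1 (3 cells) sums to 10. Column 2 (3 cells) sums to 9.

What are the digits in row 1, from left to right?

2, 1

3 in 2 cells must be {1,2}; 4 in 2 cells must be {1,3}.
Nothing is forced directly, so branch on (3,1), whose candidates are 1 or 3. If (3,1) = 3: that forces (2,1) = 5, after which (2,2) would have to be in {7} for the 12 across but in {1,2,3,4,5,6} for the 9 down — contradiction. So (3,1) = 1.
Given what's placed, (1,1) must be 2 to fit the 3 across and 10 down.
(1,2) = 3 − 2 = 1 completes the 3 across.
(2,1) = 10 − 3 = 7 completes the 10 down.
(2,2) = 12 − 7 = 5 completes the 12 across.
(3,2) = 4 − 1 = 3 completes the 4 across.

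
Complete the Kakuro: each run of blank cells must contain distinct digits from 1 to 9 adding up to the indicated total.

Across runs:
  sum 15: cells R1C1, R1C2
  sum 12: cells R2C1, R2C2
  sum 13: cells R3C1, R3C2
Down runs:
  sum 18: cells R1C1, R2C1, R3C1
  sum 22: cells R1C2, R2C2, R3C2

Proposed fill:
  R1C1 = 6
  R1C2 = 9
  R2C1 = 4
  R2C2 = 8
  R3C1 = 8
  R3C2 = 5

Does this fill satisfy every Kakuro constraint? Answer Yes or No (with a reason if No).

Across: 6+9=15; 4+8=12; 8+5=13. Down: 6+4+8=18; 9+8+5=22. No digit repeats within any run.

Yes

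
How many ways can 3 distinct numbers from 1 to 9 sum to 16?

3 distinct digits from 1–9 sum between 6 and 24.

8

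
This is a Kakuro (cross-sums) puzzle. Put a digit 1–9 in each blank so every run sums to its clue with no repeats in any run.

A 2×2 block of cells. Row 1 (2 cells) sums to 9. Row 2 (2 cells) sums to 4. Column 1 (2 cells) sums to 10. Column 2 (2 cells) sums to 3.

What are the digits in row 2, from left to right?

4 in 2 cells must be {1,3}; 3 in 2 cells must be {1,2}.
The 4 across and the 3 down share only 1, so (2,2) = 1.
(1,2) = 3 − 1 = 2 completes the 3 down.
(2,1) = 4 − 1 = 3 completes the 4 across.
(1,1) = 9 − 2 = 7 completes the 9 across.

3, 1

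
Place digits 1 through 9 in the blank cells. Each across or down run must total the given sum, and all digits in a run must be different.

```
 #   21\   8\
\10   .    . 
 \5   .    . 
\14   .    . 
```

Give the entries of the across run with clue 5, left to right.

The 5 across and the 21 down share only 4, so R2C1 = 4.
R2C2 = 5 − 4 = 1 completes the 5 across.
Given what's placed, R3C2 must be 5 to fit the 14 across and 8 down.
R1C2 = 8 − 6 = 2 completes the 8 down.
R3C1 = 14 − 5 = 9 completes the 14 across.
R1C1 = 10 − 2 = 8 completes the 10 across.

4 1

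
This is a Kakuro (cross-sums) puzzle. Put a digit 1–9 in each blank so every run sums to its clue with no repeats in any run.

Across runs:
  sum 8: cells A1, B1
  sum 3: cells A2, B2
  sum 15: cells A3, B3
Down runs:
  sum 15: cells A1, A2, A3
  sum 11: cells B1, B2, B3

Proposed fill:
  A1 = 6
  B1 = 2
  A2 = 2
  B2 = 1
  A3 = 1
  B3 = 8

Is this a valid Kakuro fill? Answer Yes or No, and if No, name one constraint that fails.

No — the across run A3–B3 sums to 9, not 15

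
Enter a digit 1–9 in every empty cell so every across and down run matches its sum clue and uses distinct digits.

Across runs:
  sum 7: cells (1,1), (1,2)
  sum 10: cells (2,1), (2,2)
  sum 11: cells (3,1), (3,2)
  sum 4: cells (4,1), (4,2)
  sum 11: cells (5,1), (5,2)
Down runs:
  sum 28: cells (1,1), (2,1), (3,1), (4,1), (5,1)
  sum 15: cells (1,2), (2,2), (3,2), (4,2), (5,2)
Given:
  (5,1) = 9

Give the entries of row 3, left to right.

8, 3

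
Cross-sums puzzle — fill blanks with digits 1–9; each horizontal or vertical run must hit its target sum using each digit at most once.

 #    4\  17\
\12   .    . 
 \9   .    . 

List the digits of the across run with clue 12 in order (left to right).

3 9

4 in 2 cells must be {1,3}; 17 in 2 cells must be {8,9}.
The 12 across and the 4 down share only 3, so R1C1 = 3.
R1C2 = 12 − 3 = 9 completes the 12 across.
R2C1 = 4 − 3 = 1 completes the 4 down.
R2C2 = 9 − 1 = 8 completes the 9 across.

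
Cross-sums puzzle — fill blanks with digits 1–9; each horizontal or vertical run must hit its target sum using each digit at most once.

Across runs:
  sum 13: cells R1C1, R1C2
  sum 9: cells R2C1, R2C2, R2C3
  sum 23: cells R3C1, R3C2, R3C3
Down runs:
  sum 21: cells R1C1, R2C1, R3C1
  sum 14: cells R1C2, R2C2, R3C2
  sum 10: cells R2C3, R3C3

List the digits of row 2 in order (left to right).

23 in 3 cells must be {6,8,9}.
Nothing is forced directly, so branch on R2C1, whose candidates are 4 or 5 or 6. If R2C1 = 5: that forces R3C1 = 9, R1C1 = 7, R1C2 = 6, after which R3C2 would have to be in {6,8} for the 23 across but in {1,3,5,7} for the 14 down — contradiction. If R2C1 = 6: that forces R3C1 = 8, R1C1 = 7, R1C2 = 6, R2C2 = 1, R2C3 = 2, after which R3C2 would have to be in {6,9} for the 23 across but in {7} for the 14 down — contradiction. So R2C1 = 4.
Nothing is forced directly, so branch on R2C2, whose candidates are 2 or 3. If R2C2 = 2: that forces R2C3 = 3, after which R3C3 would have to be in {6,8,9} for the 23 across but in {7} for the 10 down — contradiction. So R2C2 = 3.
R2C3 = 9 − 7 = 2 completes the 9 across.

4 3 2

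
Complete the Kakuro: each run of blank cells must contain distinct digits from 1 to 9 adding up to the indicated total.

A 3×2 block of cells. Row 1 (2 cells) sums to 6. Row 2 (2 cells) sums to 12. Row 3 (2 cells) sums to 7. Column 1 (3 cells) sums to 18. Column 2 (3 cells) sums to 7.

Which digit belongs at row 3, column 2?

1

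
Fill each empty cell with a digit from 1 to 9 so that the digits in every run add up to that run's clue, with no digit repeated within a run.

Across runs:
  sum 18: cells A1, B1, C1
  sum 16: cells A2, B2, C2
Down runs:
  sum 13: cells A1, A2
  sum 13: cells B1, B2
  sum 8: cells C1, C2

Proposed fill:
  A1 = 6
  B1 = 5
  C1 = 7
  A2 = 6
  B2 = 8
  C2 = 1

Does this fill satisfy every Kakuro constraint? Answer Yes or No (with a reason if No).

No — the across run A2–C2 sums to 15, not 16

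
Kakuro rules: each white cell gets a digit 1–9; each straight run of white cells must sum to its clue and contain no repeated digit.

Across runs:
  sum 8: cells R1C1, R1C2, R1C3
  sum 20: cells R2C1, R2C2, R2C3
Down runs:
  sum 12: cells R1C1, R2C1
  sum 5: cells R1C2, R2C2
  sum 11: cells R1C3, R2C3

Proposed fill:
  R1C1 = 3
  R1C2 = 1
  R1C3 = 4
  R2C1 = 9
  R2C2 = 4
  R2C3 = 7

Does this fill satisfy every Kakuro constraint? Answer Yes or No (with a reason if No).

Across: 3+1+4=8; 9+4+7=20. Down: 3+9=12; 1+4=5; 4+7=11. No digit repeats within any run.

Yes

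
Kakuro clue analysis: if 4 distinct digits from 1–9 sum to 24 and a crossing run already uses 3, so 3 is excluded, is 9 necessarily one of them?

Counterexample: {4,5,7,8} sums to 24 under that restriction without using 9.

No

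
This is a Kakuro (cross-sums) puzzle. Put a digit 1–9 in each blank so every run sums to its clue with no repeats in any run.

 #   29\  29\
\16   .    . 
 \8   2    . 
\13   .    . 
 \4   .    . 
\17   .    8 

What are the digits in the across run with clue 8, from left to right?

2 6

16 in 2 cells must be {7,9}; 4 in 2 cells must be {1,3}; 17 in 2 cells must be {8,9}.
R2C2 = 8 − 2 = 6 completes the 8 across.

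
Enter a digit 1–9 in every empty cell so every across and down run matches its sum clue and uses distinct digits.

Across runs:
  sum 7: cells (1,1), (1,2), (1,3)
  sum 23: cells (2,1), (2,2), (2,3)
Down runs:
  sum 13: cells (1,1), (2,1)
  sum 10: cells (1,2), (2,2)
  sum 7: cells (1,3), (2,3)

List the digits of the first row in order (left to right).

4, 2, 1

7 in 3 cells must be {1,2,4}; 23 in 3 cells must be {6,8,9}.
The 7 across and the 13 down share only 4, so (1,1) = 4.
(2,1) = 13 − 4 = 9 completes the 13 down.
Given what's placed, (2,3) must be 6 to fit the 23 across and 7 down.
(1,3) = 7 − 6 = 1 completes the 7 down.
(2,2) = 23 − 15 = 8 completes the 23 across.
(1,2) = 7 − 5 = 2 completes the 7 across.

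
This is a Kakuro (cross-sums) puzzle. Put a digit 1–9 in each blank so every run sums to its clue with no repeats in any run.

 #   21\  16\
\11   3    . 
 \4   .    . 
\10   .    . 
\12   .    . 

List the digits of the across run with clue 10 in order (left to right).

4 in 2 cells must be {1,3}.
R1C2 = 11 − 3 = 8 completes the 11 across.
R2C1 = 1: the only remaining digit allowed by both the 4 across and the 21 down.
R2C2 = 4 − 1 = 3 completes the 4 across.
Given what's placed, R4C2 must be 4 to fit the 12 across and 16 down.
R3C2 = 16 − 15 = 1 completes the 16 down.
R4C1 = 12 − 4 = 8 completes the 12 across.
R3C1 = 10 − 1 = 9 completes the 10 across.

9 1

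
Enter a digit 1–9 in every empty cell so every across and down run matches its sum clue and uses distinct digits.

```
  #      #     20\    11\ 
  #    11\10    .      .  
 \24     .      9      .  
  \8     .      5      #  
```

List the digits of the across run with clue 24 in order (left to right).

24 in 3 cells must be {7,8,9}.
R1C2 = 20 − 14 = 6 completes the 20 down.
R1C3 = 10 − 6 = 4 completes the 10 across.
R2C3 = 11 − 4 = 7 completes the 11 down.
R3C1 = 8 − 5 = 3 completes the 8 across.
R2C1 = 24 − 16 = 8 completes the 24 across.

8 9 7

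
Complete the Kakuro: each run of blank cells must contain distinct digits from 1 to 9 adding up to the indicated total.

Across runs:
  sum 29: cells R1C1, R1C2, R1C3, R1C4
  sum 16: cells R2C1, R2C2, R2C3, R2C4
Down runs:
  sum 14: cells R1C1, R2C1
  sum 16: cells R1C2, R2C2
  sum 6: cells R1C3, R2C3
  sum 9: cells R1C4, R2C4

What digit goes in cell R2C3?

29 in 4 cells must be {5,7,8,9}; 16 in 2 cells must be {7,9}.
Only 5 fits R1C3 under both its across sum 29 and down sum 6.
R2C3 = 6 − 5 = 1 completes the 6 down.

1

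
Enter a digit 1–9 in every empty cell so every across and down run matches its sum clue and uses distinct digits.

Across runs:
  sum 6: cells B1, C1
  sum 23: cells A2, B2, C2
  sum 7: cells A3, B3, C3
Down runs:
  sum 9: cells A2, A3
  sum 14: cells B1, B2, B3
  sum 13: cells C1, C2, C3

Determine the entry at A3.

1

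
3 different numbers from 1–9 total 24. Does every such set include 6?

The only way to make 24 from 3 distinct digits is {7,8,9}, which does not contain 6.

No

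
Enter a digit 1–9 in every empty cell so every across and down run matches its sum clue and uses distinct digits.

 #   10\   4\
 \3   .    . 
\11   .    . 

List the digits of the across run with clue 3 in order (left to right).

2 1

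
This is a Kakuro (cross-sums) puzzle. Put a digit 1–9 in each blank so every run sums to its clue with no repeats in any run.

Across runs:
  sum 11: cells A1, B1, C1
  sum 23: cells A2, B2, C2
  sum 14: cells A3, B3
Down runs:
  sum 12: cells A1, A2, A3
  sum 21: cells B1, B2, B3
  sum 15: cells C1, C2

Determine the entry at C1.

23 in 3 cells must be {6,8,9}.
Nothing is forced directly, so branch on C1, whose candidates are 6 or 7 or 8. If C1 = 7: then B1 would have to be in {1,3} for the 11 across but in {4,5,6,7,8,9} for the 21 down — contradiction. If C1 = 8: then B1 would have to be in {1,2} for the 11 across but in {4,5,6,7,8,9} for the 21 down — contradiction. So C1 = 6.

6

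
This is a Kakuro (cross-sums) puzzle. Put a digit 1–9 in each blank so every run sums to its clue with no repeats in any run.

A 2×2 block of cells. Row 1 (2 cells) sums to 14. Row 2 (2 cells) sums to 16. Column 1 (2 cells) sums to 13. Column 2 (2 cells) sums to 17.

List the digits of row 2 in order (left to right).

16 in 2 cells must be {7,9}; 17 in 2 cells must be {8,9}.
The 16 across and the 17 down share only 9, so (2,2) = 9.
(1,2) = 17 − 9 = 8 completes the 17 down.
(2,1) = 16 − 9 = 7 completes the 16 across.
(1,1) = 14 − 8 = 6 completes the 14 across.

7 9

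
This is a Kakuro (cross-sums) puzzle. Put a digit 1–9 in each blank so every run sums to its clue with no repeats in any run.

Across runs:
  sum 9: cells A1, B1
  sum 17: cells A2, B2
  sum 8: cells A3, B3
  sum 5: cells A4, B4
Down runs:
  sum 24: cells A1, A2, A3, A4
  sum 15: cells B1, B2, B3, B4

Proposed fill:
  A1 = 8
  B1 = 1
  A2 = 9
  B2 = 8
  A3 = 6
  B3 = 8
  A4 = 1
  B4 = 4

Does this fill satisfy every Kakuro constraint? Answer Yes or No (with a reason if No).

No — the down run B1–B4 sums to 21, not 15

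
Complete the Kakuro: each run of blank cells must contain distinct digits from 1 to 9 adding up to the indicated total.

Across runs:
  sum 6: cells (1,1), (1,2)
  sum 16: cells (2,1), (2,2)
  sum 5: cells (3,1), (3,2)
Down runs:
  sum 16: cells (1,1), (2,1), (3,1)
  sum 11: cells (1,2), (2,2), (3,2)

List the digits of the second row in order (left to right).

9 7

16 in 2 cells must be {7,9}.
The 16 across and the 11 down share only 7, so (2,2) = 7.
Given what's placed, (1,2) must be 1 to fit the 6 across and 11 down.
(2,1) = 16 − 7 = 9 completes the 16 across.
(3,2) = 11 − 8 = 3 completes the 11 down.
(1,1) = 6 − 1 = 5 completes the 6 across.
(3,1) = 5 − 3 = 2 completes the 5 across.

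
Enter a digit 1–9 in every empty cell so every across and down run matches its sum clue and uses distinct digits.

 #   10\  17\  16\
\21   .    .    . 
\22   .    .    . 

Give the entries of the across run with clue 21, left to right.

17 in 2 cells must be {8,9}; 16 in 2 cells must be {7,9}.
Nothing is forced directly, so branch on R1C2, whose candidates are 8 or 9. If R1C2 = 9: that forces R1C3 = 7, R2C2 = 8, R2C3 = 9, after which R1C1 would have to be in {5} for the 21 across but in {1,2,3,4,6,7,8,9} for the 10 down — contradiction. So R1C2 = 8.
R2C2 = 17 − 8 = 9 completes the 17 down.
Given what's placed, R2C3 must be 7 to fit the 22 across and 16 down.
R1C3 = 16 − 7 = 9 completes the 16 down.
R2C1 = 22 − 16 = 6 completes the 22 across.
R1C1 = 21 − 17 = 4 completes the 21 across.

4, 8, 9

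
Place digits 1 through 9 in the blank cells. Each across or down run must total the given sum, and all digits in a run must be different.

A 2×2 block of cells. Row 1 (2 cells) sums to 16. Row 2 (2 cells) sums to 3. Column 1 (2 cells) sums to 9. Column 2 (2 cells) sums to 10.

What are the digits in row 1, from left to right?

16 in 2 cells must be {7,9}; 3 in 2 cells must be {1,2}.
The 16 across and the 9 down share only 7, so (1,1) = 7.
(1,2) = 16 − 7 = 9 completes the 16 across.
(2,1) = 9 − 7 = 2 completes the 9 down.
(2,2) = 3 − 2 = 1 completes the 3 across.

7 9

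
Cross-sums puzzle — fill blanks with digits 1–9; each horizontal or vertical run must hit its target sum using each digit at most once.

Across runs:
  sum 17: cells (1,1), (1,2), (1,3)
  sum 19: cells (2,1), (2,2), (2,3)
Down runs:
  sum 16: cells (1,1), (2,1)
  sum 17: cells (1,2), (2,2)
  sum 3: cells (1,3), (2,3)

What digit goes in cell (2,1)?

9

16 in 2 cells must be {7,9}; 17 in 2 cells must be {8,9}; 3 in 2 cells must be {1,2}.
The 19 across and the 3 down share only 2, so (2,3) = 2.
(1,3) = 3 − 2 = 1 completes the 3 down.
Given what's placed, (2,1) must be 9 to fit the 19 across and 16 down.
(2,2) = 19 − 11 = 8 completes the 19 across.
(1,1) = 16 − 9 = 7 completes the 16 down.
(1,2) = 17 − 8 = 9 completes the 17 across.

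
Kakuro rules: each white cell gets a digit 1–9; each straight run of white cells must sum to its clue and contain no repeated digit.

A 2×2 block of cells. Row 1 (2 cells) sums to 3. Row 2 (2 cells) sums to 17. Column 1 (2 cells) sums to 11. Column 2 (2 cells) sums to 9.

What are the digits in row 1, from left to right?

2 1

3 in 2 cells must be {1,2}; 17 in 2 cells must be {8,9}.
The 3 across and the 11 down share only 2, so (1,1) = 2.
(1,2) = 3 − 2 = 1 completes the 3 across.
(2,1) = 11 − 2 = 9 completes the 11 down.
(2,2) = 17 − 9 = 8 completes the 17 across.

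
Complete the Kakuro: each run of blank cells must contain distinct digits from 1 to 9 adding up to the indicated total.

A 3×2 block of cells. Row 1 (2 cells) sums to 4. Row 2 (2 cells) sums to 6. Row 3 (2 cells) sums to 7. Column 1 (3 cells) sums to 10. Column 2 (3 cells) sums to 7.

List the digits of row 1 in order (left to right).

3 1

4 in 2 cells must be {1,3}; 7 in 3 cells must be {1,2,4}.
The 4 across and the 7 down share only 1, so (1,2) = 1.
(1,1) = 4 − 1 = 3 completes the 4 across.
Nothing is forced directly, so branch on (2,2), whose candidates are 2 or 4. If (2,2) = 2: then (2,1) would have to be in {4} for the 6 across but in {1,2,5,6} for the 10 down — contradiction. So (2,2) = 4.
(2,1) = 6 − 4 = 2 completes the 6 across.
(3,1) = 10 − 5 = 5 completes the 10 down.
(3,2) = 7 − 5 = 2 completes the 7 across.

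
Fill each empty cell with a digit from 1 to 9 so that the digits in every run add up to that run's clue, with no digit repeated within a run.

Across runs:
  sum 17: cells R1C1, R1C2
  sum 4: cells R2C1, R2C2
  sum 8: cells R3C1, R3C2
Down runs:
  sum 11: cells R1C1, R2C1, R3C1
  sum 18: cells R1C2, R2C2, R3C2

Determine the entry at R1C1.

17 in 2 cells must be {8,9}; 4 in 2 cells must be {1,3}.
The 17 across and the 11 down share only 8, so R1C1 = 8.
R1C2 = 17 − 8 = 9 completes the 17 across.
Given what's placed, R2C1 must be 1 to fit the 4 across and 11 down.
R2C2 = 4 − 1 = 3 completes the 4 across.
R3C1 = 11 − 9 = 2 completes the 11 down.
R3C2 = 8 − 2 = 6 completes the 8 across.

8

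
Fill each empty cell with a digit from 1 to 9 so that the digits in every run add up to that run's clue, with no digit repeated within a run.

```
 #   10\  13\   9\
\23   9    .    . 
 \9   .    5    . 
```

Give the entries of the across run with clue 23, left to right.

23 in 3 cells must be {6,8,9}.
R1C2 = 13 − 5 = 8 completes the 13 down.
R1C3 = 23 − 17 = 6 completes the 23 across.
R2C1 = 10 − 9 = 1 completes the 10 down.
R2C3 = 9 − 6 = 3 completes the 9 across.

9 8 6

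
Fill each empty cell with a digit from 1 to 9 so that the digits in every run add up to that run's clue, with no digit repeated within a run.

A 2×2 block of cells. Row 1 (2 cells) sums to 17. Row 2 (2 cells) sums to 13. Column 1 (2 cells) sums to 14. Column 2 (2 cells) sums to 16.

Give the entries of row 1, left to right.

8 9

17 in 2 cells must be {8,9}; 16 in 2 cells must be {7,9}.
The 17 across and the 16 down share only 9, so (1,2) = 9.
(2,2) = 16 − 9 = 7 completes the 16 down.
(1,1) = 17 − 9 = 8 completes the 17 across.
(2,1) = 13 − 7 = 6 completes the 13 across.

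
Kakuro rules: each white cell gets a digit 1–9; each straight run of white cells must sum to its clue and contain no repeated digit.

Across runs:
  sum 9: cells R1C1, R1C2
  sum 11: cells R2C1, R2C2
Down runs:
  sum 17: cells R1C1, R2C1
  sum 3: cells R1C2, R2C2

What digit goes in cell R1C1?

17 in 2 cells must be {8,9}; 3 in 2 cells must be {1,2}.
The 9 across and the 17 down share only 8, so R1C1 = 8.
R1C2 = 9 − 8 = 1 completes the 9 across.
R2C1 = 17 − 8 = 9 completes the 17 down.
R2C2 = 11 − 9 = 2 completes the 11 across.

8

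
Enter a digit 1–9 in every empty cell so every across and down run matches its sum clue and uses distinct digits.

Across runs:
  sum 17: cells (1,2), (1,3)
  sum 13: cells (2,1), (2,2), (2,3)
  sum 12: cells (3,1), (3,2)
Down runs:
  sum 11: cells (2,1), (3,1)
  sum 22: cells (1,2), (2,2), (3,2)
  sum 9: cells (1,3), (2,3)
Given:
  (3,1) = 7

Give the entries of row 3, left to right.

7 5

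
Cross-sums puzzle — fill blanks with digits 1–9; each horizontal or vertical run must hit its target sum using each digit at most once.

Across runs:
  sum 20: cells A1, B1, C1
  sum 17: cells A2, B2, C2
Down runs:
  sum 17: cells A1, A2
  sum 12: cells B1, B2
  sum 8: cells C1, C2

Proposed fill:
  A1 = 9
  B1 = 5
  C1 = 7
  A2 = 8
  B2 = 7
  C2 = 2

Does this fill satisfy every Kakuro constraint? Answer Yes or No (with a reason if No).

No — the across run A1–C1 sums to 21, not 20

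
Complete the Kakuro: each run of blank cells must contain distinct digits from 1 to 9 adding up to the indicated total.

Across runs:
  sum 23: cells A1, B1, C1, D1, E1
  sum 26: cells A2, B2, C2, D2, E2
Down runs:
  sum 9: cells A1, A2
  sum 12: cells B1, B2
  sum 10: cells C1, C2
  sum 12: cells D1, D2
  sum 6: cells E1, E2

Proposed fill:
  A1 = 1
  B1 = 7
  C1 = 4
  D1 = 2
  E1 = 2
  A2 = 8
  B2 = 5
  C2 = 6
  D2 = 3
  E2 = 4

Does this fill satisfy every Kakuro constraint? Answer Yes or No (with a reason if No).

No — the down run D1–D2 sums to 5, not 12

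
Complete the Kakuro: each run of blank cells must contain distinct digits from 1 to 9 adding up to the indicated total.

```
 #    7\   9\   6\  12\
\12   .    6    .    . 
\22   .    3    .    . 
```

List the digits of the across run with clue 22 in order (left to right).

Given what's placed, R1C4 must be 3 to fit the 12 across and 12 down.
R2C4 = 12 − 3 = 9 completes the 12 down.
No cell is forced outright now. R2C3 can only be 2 or 4 (the digits allowed by both its 22 across and its 6 down). If R2C3 = 2: then R1C3 would have to be in {1,2} for the 12 across but in {4} for the 6 down — contradiction. So R2C3 = 4.
R1C3 = 6 − 4 = 2 completes the 6 down.
R2C1 = 22 − 16 = 6 completes the 22 across.
R1C1 = 12 − 11 = 1 completes the 12 across.

6 3 4 9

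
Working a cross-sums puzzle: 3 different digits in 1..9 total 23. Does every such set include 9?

Yes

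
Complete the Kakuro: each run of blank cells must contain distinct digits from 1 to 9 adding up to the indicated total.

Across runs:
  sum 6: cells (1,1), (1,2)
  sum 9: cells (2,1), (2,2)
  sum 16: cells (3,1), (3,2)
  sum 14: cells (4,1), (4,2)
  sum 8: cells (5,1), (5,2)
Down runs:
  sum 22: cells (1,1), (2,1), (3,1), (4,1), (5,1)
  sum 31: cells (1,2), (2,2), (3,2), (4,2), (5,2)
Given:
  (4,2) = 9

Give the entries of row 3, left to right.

9 7

16 in 2 cells must be {7,9}.
Given what's placed, (3,2) must be 7 to fit the 16 across and 31 down.
(4,1) = 14 − 9 = 5 completes the 14 across.
(3,1) = 16 − 7 = 9 completes the 16 across.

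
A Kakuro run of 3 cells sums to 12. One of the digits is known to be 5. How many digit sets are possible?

2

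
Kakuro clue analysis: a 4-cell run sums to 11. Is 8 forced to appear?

No

The only way to make 11 from 4 distinct digits is {1,2,3,5}, which does not contain 8.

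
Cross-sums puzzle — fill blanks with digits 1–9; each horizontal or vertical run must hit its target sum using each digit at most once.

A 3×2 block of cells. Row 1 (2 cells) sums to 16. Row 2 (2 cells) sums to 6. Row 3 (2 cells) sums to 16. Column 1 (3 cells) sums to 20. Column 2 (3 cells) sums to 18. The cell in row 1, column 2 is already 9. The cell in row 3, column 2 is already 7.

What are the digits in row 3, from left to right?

16 in 2 cells must be {7,9}.
(1,1) = 16 − 9 = 7 completes the 16 across.
(2,2) = 18 − 16 = 2 completes the 18 down.
(3,1) = 16 − 7 = 9 completes the 16 across.
(2,1) = 6 − 2 = 4 completes the 6 across.

9, 7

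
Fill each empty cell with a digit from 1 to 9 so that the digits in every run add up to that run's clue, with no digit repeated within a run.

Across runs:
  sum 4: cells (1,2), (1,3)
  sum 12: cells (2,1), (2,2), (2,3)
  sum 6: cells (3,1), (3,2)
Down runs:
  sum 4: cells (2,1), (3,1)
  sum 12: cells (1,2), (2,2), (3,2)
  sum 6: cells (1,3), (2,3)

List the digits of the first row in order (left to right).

4 in 2 cells must be {1,3}.
The 4 across and the 6 down share only 1, so (1,3) = 1.
(2,3) = 6 − 1 = 5 completes the 6 down.
Intersecting the 6 across with the 4 down forces (3,1) = 1.
(3,2) = 6 − 1 = 5 completes the 6 across.
(1,2) = 4 − 1 = 3 completes the 4 across.
(2,1) = 4 − 1 = 3 completes the 4 down.
(2,2) = 12 − 8 = 4 completes the 12 across.

3 1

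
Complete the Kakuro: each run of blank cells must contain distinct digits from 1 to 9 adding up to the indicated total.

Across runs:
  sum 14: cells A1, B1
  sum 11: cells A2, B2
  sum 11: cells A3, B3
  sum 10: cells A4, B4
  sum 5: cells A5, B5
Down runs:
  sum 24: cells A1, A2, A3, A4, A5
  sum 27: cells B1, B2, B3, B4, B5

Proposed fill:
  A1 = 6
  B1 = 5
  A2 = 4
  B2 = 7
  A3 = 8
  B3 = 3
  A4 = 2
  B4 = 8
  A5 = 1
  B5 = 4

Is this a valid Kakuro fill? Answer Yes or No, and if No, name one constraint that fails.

No — the across run A1–B1 sums to 11, not 14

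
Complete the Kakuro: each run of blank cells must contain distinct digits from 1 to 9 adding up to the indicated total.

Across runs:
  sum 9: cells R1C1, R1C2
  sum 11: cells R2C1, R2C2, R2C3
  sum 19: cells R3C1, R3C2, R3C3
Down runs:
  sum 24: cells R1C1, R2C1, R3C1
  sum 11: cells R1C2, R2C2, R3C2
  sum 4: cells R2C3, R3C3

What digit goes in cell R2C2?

24 in 3 cells must be {7,8,9}; 4 in 2 cells must be {1,3}.
Only 3 fits R3C3 under both its across sum 19 and down sum 4.
R2C3 = 4 − 3 = 1 completes the 4 down.
Given what's placed, R3C2 must be 7 to fit the 19 across and 11 down.
R2C2 = 3: the only remaining digit allowed by both the 11 across and the 11 down.

3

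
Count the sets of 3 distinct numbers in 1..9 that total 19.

5

3 distinct digits from 1–9 sum between 6 and 24.
Enumerating: {2,8,9}, {3,7,9}, {4,6,9}, {4,7,8}, {5,6,8}.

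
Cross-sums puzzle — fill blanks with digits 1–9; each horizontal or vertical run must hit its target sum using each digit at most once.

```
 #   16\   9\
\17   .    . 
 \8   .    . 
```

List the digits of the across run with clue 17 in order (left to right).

9, 8

17 in 2 cells must be {8,9}; 16 in 2 cells must be {7,9}.
The 17 across and the 16 down share only 9, so R1C1 = 9.
R1C2 = 17 − 9 = 8 completes the 17 across.
R2C1 = 16 − 9 = 7 completes the 16 down.
R2C2 = 8 − 7 = 1 completes the 8 across.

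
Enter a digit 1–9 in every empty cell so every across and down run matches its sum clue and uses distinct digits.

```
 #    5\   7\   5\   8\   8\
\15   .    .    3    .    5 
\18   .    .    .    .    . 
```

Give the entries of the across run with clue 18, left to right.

1 5 2 7 3

15 in 5 cells must be {1,2,3,4,5}.
R2C3 = 5 − 3 = 2 completes the 5 down.
R2C5 = 8 − 5 = 3 completes the 8 down.
Nothing is forced directly, so branch on R1C4, whose candidates are 1 or 2. If R1C4 = 2: then R2C4 would have to be in {1,4,5,7,8} for the 18 across but in {6} for the 8 down — contradiction. So R1C4 = 1.
R2C4 = 8 − 1 = 7 completes the 8 down.
Given what's placed, R2C1 must be 1 to fit the 18 across and 5 down.
R2C2 = 18 − 13 = 5 completes the 18 across.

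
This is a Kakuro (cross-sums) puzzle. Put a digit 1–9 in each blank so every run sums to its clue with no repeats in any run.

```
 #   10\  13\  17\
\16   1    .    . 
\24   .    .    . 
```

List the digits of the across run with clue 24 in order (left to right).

24 in 3 cells must be {7,8,9}; 17 in 2 cells must be {8,9}.
R2C1 = 10 − 1 = 9 completes the 10 down.
Given what's placed, R2C3 must be 8 to fit the 24 across and 17 down.
R1C3 = 17 − 8 = 9 completes the 17 down.
R2C2 = 24 − 17 = 7 completes the 24 across.
R1C2 = 16 − 10 = 6 completes the 16 across.

9 7 8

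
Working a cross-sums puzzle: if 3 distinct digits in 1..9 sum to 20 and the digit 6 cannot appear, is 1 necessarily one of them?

No

Counterexample: {3,8,9} sums to 20 under that restriction without using 1.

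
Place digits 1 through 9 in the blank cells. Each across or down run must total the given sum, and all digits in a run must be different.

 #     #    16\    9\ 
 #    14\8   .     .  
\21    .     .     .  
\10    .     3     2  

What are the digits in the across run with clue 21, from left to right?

R3C1 = 10 − 5 = 5 completes the 10 across.
R2C1 = 14 − 5 = 9 completes the 14 down.
Given what's placed, R2C3 must be 4 to fit the 21 across and 9 down.
R1C3 = 9 − 6 = 3 completes the 9 down.
R2C2 = 21 − 13 = 8 completes the 21 across.
R1C2 = 8 − 3 = 5 completes the 8 across.

9 8 4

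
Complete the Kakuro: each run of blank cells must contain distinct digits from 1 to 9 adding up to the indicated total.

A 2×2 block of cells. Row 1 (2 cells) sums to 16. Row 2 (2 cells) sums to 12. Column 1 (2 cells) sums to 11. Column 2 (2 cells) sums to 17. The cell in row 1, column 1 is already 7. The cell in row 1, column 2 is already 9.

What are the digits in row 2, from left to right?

16 in 2 cells must be {7,9}; 17 in 2 cells must be {8,9}.
(2,1) = 11 − 7 = 4 completes the 11 down.
(2,2) = 12 − 4 = 8 completes the 12 across.

4 8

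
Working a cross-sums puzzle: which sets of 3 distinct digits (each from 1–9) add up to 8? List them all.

{1,2,5}; {1,3,4}

3 distinct digits from 1–9 sum between 6 and 24.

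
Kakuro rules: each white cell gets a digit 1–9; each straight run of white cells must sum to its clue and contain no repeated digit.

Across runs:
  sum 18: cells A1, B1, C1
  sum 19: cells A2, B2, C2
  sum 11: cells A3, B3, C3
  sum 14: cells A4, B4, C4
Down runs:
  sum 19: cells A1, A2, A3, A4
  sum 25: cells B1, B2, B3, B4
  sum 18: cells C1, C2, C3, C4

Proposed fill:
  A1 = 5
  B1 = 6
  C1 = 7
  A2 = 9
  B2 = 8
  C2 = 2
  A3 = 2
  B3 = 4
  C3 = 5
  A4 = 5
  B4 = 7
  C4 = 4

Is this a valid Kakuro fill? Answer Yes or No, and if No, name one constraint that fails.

No — the across run A4–C4 sums to 16, not 14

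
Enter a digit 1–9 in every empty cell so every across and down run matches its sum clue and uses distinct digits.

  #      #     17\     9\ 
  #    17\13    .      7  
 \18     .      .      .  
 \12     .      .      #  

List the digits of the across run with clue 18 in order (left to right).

17 in 2 cells must be {8,9}.
R1C2 = 13 − 7 = 6 completes the 13 across.
R2C3 = 9 − 7 = 2 completes the 9 down.
Given what's placed, R2C1 must be 9 to fit the 18 across and 17 down.
R2C2 = 18 − 11 = 7 completes the 18 across.
R3C1 = 17 − 9 = 8 completes the 17 down.
R3C2 = 12 − 8 = 4 completes the 12 across.

9 7 2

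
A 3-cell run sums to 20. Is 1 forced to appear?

No

Counterexample: {3,8,9} sums to 20 without using 1.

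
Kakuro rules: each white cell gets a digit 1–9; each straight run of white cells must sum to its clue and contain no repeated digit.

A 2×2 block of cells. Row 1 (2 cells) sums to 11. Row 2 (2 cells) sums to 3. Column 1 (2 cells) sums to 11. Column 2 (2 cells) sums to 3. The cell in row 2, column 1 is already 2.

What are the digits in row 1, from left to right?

3 in 2 cells must be {1,2}.
(1,1) = 11 − 2 = 9 completes the 11 down.
(1,2) = 11 − 9 = 2 completes the 11 across.
(2,2) = 3 − 2 = 1 completes the 3 across.

9, 2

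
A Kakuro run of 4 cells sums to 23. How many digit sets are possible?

9

4 distinct digits from 1–9 sum between 10 and 30.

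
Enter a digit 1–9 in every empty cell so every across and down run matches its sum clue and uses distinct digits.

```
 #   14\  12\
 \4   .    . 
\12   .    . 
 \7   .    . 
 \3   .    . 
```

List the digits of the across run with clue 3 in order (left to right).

1 2

4 in 2 cells must be {1,3}; 3 in 2 cells must be {1,2}.
Nothing is forced directly, so branch on R1C1, whose candidates are 1 or 3. If R1C1 = 1: that forces R1C2 = 3, after which R2C2 would have to be in {3,4,5,7,8,9} for the 12 across but in {1,2,6} for the 12 down — contradiction. So R1C1 = 3.
R1C2 = 4 − 3 = 1 completes the 4 across.
Given what's placed, R4C2 must be 2 to fit the 3 across and 12 down.
R4C1 = 3 − 2 = 1 completes the 3 across.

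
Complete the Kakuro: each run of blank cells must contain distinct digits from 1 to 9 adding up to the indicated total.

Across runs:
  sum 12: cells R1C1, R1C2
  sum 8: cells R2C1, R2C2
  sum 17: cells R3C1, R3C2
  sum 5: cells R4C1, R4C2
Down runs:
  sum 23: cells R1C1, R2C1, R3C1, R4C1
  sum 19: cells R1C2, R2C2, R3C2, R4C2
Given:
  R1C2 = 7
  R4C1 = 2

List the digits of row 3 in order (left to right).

17 in 2 cells must be {8,9}.
R1C1 = 12 − 7 = 5 completes the 12 across.
R2C1 = 7: the only remaining digit allowed by both the 8 across and the 23 down.
R2C2 = 8 − 7 = 1 completes the 8 across.
R3C1 = 23 − 14 = 9 completes the 23 down.
R3C2 = 17 − 9 = 8 completes the 17 across.
R4C2 = 5 − 2 = 3 completes the 5 across.

9, 8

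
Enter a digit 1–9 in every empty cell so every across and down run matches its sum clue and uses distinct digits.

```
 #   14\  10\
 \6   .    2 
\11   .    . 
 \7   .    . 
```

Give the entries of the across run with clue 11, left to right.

R1C1 = 6 − 2 = 4 completes the 6 across.
Nothing is forced directly, so branch on R2C2, whose candidates are 3 or 5 or 7. If R2C2 = 5: then R2C1 would have to be in {6} for the 11 across but in {1,2,3,7,8,9} for the 14 down — contradiction. If R2C2 = 7: then R2C1 would have to be in {4} for the 11 across but in {1,2,3,7,8,9} for the 14 down — contradiction. So R2C2 = 3.
R2C1 = 11 − 3 = 8 completes the 11 across.
R3C1 = 14 − 12 = 2 completes the 14 down.
R3C2 = 7 − 2 = 5 completes the 7 across.

8 3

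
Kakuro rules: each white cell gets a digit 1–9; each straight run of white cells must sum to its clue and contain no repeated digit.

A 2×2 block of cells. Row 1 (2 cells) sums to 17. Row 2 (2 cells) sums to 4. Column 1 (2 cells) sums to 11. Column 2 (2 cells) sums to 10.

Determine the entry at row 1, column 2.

17 in 2 cells must be {8,9}; 4 in 2 cells must be {1,3}.
The 4 across and the 11 down share only 3, so (2,1) = 3.
(2,2) = 4 − 3 = 1 completes the 4 across.
(1,1) = 11 − 3 = 8 completes the 11 down.
(1,2) = 17 − 8 = 9 completes the 17 across.

9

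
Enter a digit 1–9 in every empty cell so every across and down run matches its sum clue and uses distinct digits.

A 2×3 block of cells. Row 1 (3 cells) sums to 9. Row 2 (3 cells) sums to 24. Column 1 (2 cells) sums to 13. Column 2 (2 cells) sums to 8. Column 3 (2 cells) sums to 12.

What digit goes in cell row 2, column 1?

8

24 in 3 cells must be {7,8,9}.
The 24 across and the 8 down share only 7, so (2,2) = 7.
(1,2) = 8 − 7 = 1 completes the 8 down.
Nothing is forced directly, so branch on (1,1), whose candidates are 5 or 6. If (1,1) = 6: then (1,3) would have to be in {2} for the 9 across but in {3,4,5,7,8,9} for the 12 down — contradiction. So (1,1) = 5.
(1,3) = 9 − 6 = 3 completes the 9 across.
(2,1) = 13 − 5 = 8 completes the 13 down.
(2,3) = 24 − 15 = 9 completes the 24 across.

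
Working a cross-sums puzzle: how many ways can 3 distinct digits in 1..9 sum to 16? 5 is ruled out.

5

3 distinct digits from 1–9 sum between 6 and 24.
Dropping sets that contain 5.
Enumerating: {1,6,9}, {1,7,8}, {2,6,8}, {3,4,9}, {3,6,7}.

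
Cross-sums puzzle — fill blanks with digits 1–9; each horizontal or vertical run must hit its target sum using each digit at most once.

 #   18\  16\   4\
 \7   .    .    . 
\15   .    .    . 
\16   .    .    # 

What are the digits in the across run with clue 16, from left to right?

7 in 3 cells must be {1,2,4}; 16 in 2 cells must be {7,9}; 4 in 2 cells must be {1,3}.
Only 1 fits R1C3 under both its across sum 7 and down sum 4.
R2C3 = 4 − 1 = 3 completes the 4 down.
Nothing is forced directly, so branch on R1C1, whose candidates are 2 or 4. If R1C1 = 4: that forces R1C2 = 2, R3C1 = 9, after which R3C2 would have to be in {7} for the 16 across but in {5,6,8,9} for the 16 down — contradiction. So R1C1 = 2.
R1C2 = 7 − 3 = 4 completes the 7 across.
R2C1 = 7: the only remaining digit allowed by both the 15 across and the 18 down.
R2C2 = 15 − 10 = 5 completes the 15 across.
R3C1 = 18 − 9 = 9 completes the 18 down.
R3C2 = 16 − 9 = 7 completes the 16 across.

9 7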